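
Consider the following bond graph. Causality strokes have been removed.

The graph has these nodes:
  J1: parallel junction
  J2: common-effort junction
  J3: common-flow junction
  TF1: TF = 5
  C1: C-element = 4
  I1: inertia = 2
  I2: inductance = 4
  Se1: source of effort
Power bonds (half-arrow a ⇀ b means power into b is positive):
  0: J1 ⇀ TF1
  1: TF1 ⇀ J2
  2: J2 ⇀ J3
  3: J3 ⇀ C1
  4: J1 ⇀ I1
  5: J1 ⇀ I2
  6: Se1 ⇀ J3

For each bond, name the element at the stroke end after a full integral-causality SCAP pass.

b6 stroke at J3  (Se1 (Se) sets effort on bond)
b3 stroke at J3  (C1 integral (e out))
b2 stroke at J2  (J3 needs exactly one f-in)
b1 stroke at TF1  (0-jn J2 has e-setter on 2)
b0 stroke at J1  (through TF1, causality passes straight; one stroke at TF1)
b4 stroke at I1  (J1 effort already set via bond 0)
b5 stroke at I2  (common-e at J1 fixed by 0)

bond 0 |J1
bond 1 |TF1
bond 2 |J2
bond 3 |J3
bond 4 |I1
bond 5 |I2
bond 6 |J3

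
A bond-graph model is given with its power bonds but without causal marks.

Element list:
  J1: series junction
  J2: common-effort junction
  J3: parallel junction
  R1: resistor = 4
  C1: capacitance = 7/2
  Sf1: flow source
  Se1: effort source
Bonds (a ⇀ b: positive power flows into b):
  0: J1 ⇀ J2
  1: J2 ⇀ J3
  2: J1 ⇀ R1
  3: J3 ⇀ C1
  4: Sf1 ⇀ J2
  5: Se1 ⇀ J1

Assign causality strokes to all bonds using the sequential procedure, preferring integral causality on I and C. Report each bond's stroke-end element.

#0 stroke→J1
#1 stroke→J2
#2 stroke→R1
#3 stroke→J3
#4 stroke→Sf1
#5 stroke→J1

β4 →Sf1  (Sf1: flow source, stroke at near end)
β5 →J1  (source Se1 imposes e)
β3 →J3  (prefer integral on C1)
β1 →J2  (0-jn J3 has e-setter on 3)
β0 →J1  (0-jn J2 has e-setter on 1)
β2 →R1  (J1 needs exactly one f-in)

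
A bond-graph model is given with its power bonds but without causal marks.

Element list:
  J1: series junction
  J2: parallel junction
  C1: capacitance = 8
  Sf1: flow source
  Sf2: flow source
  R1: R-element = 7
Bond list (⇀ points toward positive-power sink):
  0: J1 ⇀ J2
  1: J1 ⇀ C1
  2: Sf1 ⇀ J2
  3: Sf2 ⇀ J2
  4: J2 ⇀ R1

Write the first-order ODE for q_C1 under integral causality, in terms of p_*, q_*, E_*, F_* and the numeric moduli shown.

dq_C1/dt = -F_Sf1 - F_Sf2 - q_C1/56

#2 →Sf1  (source Sf1 imposes f)
#3 →Sf2  (Sf2: flow source, stroke at near end)
#1 →J1  (prefer integral on C1)
#0 →J2  (J1: last free bond brings flow in)
#4 →R1  (J2 effort already set via bond 0)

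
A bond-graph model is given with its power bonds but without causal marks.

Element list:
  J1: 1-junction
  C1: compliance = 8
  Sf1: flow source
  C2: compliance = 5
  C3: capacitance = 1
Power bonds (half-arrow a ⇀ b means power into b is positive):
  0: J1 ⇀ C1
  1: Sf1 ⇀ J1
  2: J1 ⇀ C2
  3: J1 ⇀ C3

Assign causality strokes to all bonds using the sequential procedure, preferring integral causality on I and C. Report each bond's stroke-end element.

β1 |Sf1  (Sf1 (Sf) sets flow on bond)
β0 |J1  (common-f at J1 fixed by 1)
β2 |J1  (J1 flow already set via bond 1)
β3 |J1  (J1: bond 1 brought flow, rest push out)

b0 stroke→J1
b1 stroke→Sf1
b2 stroke→J1
b3 stroke→J1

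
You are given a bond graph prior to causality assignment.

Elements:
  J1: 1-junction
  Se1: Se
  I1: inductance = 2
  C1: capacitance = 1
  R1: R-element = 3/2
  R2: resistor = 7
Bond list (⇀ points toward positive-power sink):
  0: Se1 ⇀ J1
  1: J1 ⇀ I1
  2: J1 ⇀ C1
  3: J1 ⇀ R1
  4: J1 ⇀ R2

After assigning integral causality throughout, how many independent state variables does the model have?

2  (C1, I1 all integral)

#0 stroke at J1  (Se1: effort source, stroke at far end)
#1 stroke at I1  (I1 outputs flow p/I1)
#2 stroke at J1  (common-f at J1 fixed by 1)
#3 stroke at J1  (J1 flow already set via bond 1)
#4 stroke at J1  (J1: bond 1 brought flow, rest push out)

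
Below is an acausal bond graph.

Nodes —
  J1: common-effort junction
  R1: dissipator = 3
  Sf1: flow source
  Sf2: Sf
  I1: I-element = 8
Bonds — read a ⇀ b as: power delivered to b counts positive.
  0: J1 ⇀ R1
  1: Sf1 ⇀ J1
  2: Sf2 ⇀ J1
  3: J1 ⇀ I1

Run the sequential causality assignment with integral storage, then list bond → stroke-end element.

bond 1 stroke→Sf1  (Sf1 (Sf) sets flow on bond)
bond 2 stroke→Sf2  (Sf2: flow source, stroke at near end)
bond 3 stroke→I1  (prefer integral on I1)
bond 0 stroke→J1  (J1 needs exactly one e-in)

b0 →J1
b1 →Sf1
b2 →Sf2
b3 →I1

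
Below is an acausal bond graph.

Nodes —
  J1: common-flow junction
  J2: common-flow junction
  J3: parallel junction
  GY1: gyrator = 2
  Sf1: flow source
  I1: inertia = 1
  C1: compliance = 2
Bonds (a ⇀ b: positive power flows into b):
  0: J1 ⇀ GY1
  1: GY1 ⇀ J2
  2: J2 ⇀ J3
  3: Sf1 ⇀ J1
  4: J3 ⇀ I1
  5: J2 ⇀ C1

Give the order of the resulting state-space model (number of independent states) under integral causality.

#3 stroke→Sf1  (source Sf1 imposes f)
#0 stroke→J1  (1-jn J1 has f-setter on 3)
#1 stroke→J2  (GY GY1: same side as bond 0)
#4 stroke→I1  (I1 outputs flow p/I1)
#2 stroke→J3  (J3 needs exactly one e-in)
#5 stroke→J2  (J2 flow already set via bond 2)

2  (C1, I1 all integral)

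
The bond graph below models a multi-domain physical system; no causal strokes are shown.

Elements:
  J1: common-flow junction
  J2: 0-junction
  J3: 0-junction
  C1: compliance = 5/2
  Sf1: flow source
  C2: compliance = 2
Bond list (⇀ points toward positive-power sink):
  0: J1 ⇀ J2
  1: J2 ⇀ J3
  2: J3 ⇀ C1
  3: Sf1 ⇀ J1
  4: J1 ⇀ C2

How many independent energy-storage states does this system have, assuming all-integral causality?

b3 |Sf1  (Sf1 (Sf) sets flow on bond)
b0 |J1  (J1 flow already set via bond 3)
b4 |J1  (J1: bond 3 brought flow, rest push out)
b1 |J2  (only one effort-in slot at J2)
b2 |J3  (J3: last free bond brings effort in)

2  (C1, C2 all integral)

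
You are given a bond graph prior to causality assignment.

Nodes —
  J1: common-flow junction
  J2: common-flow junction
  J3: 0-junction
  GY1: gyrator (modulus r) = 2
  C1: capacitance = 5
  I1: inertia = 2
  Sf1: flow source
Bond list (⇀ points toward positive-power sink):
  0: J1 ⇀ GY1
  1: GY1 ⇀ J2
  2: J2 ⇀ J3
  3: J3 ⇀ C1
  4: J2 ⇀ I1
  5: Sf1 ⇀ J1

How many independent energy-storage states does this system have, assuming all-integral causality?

bond 5 →Sf1  (source Sf1 imposes f)
bond 0 →J1  (J1 flow already set via bond 5)
bond 1 →J2  (GY1 both-in/both-out from 0)
bond 3 →J3  (prefer integral on C1)
bond 2 →J2  (0-jn J3 has e-setter on 3)
bond 4 →I1  (J2: last free bond brings flow in)

2  (C1, I1 all integral)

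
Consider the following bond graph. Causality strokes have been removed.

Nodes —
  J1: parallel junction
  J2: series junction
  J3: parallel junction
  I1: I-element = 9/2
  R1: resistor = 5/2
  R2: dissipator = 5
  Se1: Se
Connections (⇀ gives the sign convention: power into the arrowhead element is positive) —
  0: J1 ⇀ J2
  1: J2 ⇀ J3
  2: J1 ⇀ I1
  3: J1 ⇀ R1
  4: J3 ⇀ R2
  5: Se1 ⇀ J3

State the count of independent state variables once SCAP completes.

b5 stroke at J3  (source Se1 imposes e)
b1 stroke at J2  (common-e at J3 fixed by 5)
b4 stroke at R2  (J3 effort already set via bond 5)
b0 stroke at J1  (J2: last free bond brings flow in)
b2 stroke at I1  (common-e at J1 fixed by 0)
b3 stroke at R1  (common-e at J1 fixed by 0)

1  (I1 all integral)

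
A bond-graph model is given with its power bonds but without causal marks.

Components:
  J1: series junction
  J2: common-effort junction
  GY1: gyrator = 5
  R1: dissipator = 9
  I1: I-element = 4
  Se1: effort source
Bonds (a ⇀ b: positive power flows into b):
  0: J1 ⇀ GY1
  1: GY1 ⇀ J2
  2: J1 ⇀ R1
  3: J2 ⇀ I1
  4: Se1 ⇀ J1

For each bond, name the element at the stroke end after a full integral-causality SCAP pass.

bond 4 stroke→J1  (Se1 (Se) sets effort on bond)
bond 3 stroke→I1  (I1 integral (f out))
bond 1 stroke→J2  (only one effort-in slot at J2)
bond 0 stroke→J1  (GY GY1: same side as bond 1)
bond 2 stroke→R1  (only one flow-in slot at J1)

b0 stroke→J1
b1 stroke→J2
b2 stroke→R1
b3 stroke→I1
b4 stroke→J1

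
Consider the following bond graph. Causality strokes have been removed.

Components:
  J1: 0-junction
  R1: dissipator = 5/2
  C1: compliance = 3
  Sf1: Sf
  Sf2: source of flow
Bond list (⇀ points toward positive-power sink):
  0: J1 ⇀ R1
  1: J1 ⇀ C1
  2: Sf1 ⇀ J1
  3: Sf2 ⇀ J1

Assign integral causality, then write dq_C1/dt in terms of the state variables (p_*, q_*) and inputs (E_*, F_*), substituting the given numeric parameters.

dq_C1/dt = F_Sf1 + F_Sf2 - 2*q_C1/15

#2 stroke at Sf1  (Sf1 fixes flow; stroke at Sf1)
#3 stroke at Sf2  (Sf2 fixes flow; stroke at Sf2)
#1 stroke at J1  (prefer integral on C1)
#0 stroke at R1  (J1 effort already set via bond 1)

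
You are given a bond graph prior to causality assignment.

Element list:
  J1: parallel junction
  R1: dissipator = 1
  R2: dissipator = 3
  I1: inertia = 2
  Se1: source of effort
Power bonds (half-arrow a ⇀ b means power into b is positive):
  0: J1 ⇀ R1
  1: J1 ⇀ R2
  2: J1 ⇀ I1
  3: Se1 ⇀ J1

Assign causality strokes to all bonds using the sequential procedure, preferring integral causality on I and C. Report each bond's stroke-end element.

#0 stroke at R1
#1 stroke at R2
#2 stroke at I1
#3 stroke at J1

b3 stroke→J1  (Se1: effort source, stroke at far end)
b0 stroke→R1  (J1: bond 3 brought effort, rest push out)
b1 stroke→R2  (J1 effort already set via bond 3)
b2 stroke→I1  (J1 effort already set via bond 3)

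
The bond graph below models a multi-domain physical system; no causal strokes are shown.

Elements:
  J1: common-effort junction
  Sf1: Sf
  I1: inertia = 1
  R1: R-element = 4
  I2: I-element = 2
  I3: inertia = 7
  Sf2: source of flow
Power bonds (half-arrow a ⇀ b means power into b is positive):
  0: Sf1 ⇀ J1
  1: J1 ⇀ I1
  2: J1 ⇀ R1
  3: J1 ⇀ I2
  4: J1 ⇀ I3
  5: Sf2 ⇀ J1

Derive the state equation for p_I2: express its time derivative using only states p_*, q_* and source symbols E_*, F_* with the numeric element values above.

b0 →Sf1  (source Sf1 imposes f)
b5 →Sf2  (source Sf2 imposes f)
b1 →I1  (prefer integral on I1)
b3 →I2  (I2 integral (f out))
b4 →I3  (I3 outputs flow p/I3)
b2 →J1  (only one effort-in slot at J1)

dp_I2/dt = 4*F_Sf1 + 4*F_Sf2 - 4*p_I1 - 2*p_I2 - 4*p_I3/7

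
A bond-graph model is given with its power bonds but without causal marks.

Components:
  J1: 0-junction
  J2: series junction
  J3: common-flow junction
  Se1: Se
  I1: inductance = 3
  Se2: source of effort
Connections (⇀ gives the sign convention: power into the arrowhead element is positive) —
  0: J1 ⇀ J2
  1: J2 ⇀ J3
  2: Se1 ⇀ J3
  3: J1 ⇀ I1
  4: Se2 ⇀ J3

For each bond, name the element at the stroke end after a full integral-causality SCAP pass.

bond 0 stroke→J1
bond 1 stroke→J2
bond 2 stroke→J3
bond 3 stroke→I1
bond 4 stroke→J3

β2 →J3  (Se1 (Se) sets effort on bond)
β4 →J3  (source Se2 imposes e)
β1 →J2  (J3 needs exactly one f-in)
β0 →J1  (only one flow-in slot at J2)
β3 →I1  (common-e at J1 fixed by 0)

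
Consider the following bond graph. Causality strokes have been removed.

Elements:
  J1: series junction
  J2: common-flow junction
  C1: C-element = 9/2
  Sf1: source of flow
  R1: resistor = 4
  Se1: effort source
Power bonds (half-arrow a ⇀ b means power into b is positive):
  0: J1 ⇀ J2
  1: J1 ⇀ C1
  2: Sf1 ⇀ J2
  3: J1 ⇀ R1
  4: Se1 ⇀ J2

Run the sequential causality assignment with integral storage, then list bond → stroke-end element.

b2 stroke→Sf1  (Sf1 (Sf) sets flow on bond)
b4 stroke→J2  (Se1: effort source, stroke at far end)
b0 stroke→J2  (1-jn J2 has f-setter on 2)
b1 stroke→J1  (1-jn J1 has f-setter on 0)
b3 stroke→J1  (common-f at J1 fixed by 0)

#0 stroke→J2
#1 stroke→J1
#2 stroke→Sf1
#3 stroke→J1
#4 stroke→J2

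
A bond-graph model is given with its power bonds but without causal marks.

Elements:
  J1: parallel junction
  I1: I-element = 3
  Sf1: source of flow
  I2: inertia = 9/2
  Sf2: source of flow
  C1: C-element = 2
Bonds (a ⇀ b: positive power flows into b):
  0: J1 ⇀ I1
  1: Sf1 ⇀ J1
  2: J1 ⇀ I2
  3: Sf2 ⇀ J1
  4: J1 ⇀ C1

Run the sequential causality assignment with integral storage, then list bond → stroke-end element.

β1 →Sf1  (Sf1 fixes flow; stroke at Sf1)
β3 →Sf2  (source Sf2 imposes f)
β0 →I1  (I1 integral (f out))
β2 →I2  (I2 integral (f out))
β4 →J1  (J1: last free bond brings effort in)

β0 stroke at I1
β1 stroke at Sf1
β2 stroke at I2
β3 stroke at Sf2
β4 stroke at J1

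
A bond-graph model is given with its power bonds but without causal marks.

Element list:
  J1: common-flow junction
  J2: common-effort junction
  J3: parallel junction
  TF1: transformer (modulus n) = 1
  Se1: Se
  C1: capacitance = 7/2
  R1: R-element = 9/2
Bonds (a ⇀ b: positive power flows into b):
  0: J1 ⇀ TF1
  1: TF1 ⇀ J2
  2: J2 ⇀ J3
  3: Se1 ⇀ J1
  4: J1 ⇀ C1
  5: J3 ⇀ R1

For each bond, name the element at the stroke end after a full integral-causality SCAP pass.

β0 |TF1
β1 |J2
β2 |J3
β3 |J1
β4 |J1
β5 |R1

β3 stroke at J1  (Se1 fixes effort; stroke away)
β4 stroke at J1  (prefer integral on C1)
β0 stroke at TF1  (J1: last free bond brings flow in)
β1 stroke at J2  (TF1 one-in-one-out from 0)
β2 stroke at J3  (0-jn J2 has e-setter on 1)
β5 stroke at R1  (J3: bond 2 brought effort, rest push out)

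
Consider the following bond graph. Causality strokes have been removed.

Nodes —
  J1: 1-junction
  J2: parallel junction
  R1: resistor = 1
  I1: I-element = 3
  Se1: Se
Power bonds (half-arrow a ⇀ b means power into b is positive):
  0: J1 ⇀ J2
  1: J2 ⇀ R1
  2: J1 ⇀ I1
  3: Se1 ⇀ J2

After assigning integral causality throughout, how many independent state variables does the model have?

β3 stroke→J2  (source Se1 imposes e)
β0 stroke→J1  (J2: bond 3 brought effort, rest push out)
β1 stroke→R1  (J2 effort already set via bond 3)
β2 stroke→I1  (J1: last free bond brings flow in)

1  (I1 all integral)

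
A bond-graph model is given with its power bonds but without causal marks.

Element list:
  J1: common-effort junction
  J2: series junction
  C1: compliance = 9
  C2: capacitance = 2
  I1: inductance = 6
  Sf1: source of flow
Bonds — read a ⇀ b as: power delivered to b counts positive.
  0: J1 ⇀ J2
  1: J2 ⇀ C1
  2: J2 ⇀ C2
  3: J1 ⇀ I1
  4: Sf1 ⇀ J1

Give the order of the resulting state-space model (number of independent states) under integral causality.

3  (C1, C2, I1 all integral)

β4 stroke→Sf1  (Sf1 fixes flow; stroke at Sf1)
β1 stroke→J2  (prefer integral on C1)
β2 stroke→J2  (C2: C, integral causality)
β0 stroke→J1  (J2 needs exactly one f-in)
β3 stroke→I1  (J1 effort already set via bond 0)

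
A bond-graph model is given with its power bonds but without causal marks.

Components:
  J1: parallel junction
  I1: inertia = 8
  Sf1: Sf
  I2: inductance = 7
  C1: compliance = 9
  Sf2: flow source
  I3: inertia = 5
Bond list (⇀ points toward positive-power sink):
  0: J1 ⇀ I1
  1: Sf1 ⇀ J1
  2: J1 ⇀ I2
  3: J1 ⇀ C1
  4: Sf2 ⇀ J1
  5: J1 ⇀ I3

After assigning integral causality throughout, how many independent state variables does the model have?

bond 1 →Sf1  (Sf1 (Sf) sets flow on bond)
bond 4 →Sf2  (Sf2 (Sf) sets flow on bond)
bond 0 →I1  (I1 integral (f out))
bond 2 →I2  (prefer integral on I2)
bond 3 →J1  (prefer integral on C1)
bond 5 →I3  (J1 effort already set via bond 3)

4  (C1, I1, I2, I3 all integral)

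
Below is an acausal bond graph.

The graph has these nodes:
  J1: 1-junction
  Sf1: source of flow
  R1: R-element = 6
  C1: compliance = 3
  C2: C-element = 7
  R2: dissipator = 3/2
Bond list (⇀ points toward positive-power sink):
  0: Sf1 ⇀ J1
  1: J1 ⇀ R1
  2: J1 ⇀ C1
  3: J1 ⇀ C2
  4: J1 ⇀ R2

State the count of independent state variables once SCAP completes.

2  (C1, C2 all integral)

b0 |Sf1  (source Sf1 imposes f)
b1 |J1  (J1: bond 0 brought flow, rest push out)
b2 |J1  (1-jn J1 has f-setter on 0)
b3 |J1  (J1: bond 0 brought flow, rest push out)
b4 |J1  (J1 flow already set via bond 0)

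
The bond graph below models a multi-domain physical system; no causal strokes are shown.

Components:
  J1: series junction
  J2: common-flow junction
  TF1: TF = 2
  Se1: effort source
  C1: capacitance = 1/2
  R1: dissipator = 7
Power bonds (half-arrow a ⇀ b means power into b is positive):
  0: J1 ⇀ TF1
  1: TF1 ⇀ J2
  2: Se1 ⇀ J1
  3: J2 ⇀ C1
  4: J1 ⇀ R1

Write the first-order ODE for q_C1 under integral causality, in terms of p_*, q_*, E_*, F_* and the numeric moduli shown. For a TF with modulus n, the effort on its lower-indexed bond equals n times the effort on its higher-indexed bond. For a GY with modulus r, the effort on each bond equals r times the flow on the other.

β2 |J1  (Se1 fixes effort; stroke away)
β3 |J2  (C1 integral (e out))
β1 |TF1  (J2: last free bond brings flow in)
β0 |J1  (through TF1, causality passes straight; one stroke at TF1)
β4 |R1  (J1: last free bond brings flow in)

dq_C1/dt = 2*E_Se1/7 - 8*q_C1/7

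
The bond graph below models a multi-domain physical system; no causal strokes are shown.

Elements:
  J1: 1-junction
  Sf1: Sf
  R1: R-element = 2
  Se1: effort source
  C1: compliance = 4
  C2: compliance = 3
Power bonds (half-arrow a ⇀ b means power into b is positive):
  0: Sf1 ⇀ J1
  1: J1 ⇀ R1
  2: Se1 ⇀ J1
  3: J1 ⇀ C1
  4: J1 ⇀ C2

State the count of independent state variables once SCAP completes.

#0 stroke at Sf1  (source Sf1 imposes f)
#2 stroke at J1  (Se1 (Se) sets effort on bond)
#1 stroke at J1  (J1: bond 0 brought flow, rest push out)
#3 stroke at J1  (J1 flow already set via bond 0)
#4 stroke at J1  (J1 flow already set via bond 0)

2  (C1, C2 all integral)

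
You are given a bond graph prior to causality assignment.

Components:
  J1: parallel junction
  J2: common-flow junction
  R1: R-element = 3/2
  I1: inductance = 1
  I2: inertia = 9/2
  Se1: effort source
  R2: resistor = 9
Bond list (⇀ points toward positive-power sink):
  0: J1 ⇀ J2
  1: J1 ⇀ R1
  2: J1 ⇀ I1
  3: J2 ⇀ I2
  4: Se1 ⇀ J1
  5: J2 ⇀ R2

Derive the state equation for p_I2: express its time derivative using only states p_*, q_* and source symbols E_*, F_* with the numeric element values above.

dp_I2/dt = E_Se1 - 2*p_I2

#4 |J1  (Se1 (Se) sets effort on bond)
#0 |J2  (J1: bond 4 brought effort, rest push out)
#1 |R1  (common-e at J1 fixed by 4)
#2 |I1  (J1 effort already set via bond 4)
#3 |I2  (I2 outputs flow p/I2)
#5 |J2  (1-jn J2 has f-setter on 3)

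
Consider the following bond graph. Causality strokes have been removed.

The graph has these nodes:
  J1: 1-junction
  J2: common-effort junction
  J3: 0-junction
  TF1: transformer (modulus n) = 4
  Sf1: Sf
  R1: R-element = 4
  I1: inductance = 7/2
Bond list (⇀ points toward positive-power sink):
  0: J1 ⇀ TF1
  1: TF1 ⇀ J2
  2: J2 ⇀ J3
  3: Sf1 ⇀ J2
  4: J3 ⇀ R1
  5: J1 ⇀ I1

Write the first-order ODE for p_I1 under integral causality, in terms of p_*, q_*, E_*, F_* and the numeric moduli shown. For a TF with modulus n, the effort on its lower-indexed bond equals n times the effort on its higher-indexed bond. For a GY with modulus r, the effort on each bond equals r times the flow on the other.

#3 |Sf1  (Sf1 (Sf) sets flow on bond)
#5 |I1  (I1 integral (f out))
#0 |J1  (1-jn J1 has f-setter on 5)
#1 |TF1  (through TF1, causality passes straight; one stroke at TF1)
#2 |J2  (J2 needs exactly one e-in)
#4 |J3  (closing 0-jn rule on J3)

dp_I1/dt = -16*F_Sf1 - 128*p_I1/7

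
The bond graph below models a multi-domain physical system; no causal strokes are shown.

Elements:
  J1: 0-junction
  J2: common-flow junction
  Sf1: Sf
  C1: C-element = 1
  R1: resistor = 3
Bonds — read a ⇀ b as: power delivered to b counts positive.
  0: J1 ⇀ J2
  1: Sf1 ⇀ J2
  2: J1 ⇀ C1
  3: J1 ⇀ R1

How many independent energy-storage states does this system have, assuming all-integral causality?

1  (C1 all integral)

#1 |Sf1  (source Sf1 imposes f)
#0 |J2  (common-f at J2 fixed by 1)
#2 |J1  (prefer integral on C1)
#3 |R1  (J1: bond 2 brought effort, rest push out)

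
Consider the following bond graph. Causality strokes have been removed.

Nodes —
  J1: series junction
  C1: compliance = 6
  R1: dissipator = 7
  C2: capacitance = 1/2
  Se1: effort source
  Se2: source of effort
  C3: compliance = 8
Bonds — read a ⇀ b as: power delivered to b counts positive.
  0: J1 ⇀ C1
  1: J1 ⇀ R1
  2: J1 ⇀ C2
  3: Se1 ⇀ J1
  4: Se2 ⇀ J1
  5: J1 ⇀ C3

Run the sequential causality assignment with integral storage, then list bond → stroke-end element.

β0 stroke→J1
β1 stroke→R1
β2 stroke→J1
β3 stroke→J1
β4 stroke→J1
β5 stroke→J1

bond 3 →J1  (Se1 (Se) sets effort on bond)
bond 4 →J1  (Se2 (Se) sets effort on bond)
bond 0 →J1  (C1 outputs effort q/C1)
bond 2 →J1  (C2: C, integral causality)
bond 5 →J1  (C3: C, integral causality)
bond 1 →R1  (J1 needs exactly one f-in)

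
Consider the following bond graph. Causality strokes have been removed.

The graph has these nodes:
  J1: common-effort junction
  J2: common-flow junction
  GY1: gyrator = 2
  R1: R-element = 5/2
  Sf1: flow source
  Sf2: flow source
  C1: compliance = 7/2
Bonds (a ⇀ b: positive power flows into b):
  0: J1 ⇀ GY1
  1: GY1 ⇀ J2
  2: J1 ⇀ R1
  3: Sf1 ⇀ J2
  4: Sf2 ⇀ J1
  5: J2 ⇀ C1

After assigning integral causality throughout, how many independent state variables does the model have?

1  (C1 all integral)

bond 3 →Sf1  (source Sf1 imposes f)
bond 4 →Sf2  (Sf2 fixes flow; stroke at Sf2)
bond 1 →J2  (J2: bond 3 brought flow, rest push out)
bond 5 →J2  (1-jn J2 has f-setter on 3)
bond 0 →J1  (through GY1, causality inverts; strokes same side of GY1)
bond 2 →R1  (0-jn J1 has e-setter on 0)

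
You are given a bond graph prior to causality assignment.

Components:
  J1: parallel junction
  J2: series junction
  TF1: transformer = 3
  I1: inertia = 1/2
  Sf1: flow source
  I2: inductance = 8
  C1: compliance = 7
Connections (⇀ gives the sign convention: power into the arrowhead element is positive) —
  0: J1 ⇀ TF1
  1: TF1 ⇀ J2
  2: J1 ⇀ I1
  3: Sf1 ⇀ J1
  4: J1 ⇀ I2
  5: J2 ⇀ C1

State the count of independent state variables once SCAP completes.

3  (C1, I1, I2 all integral)

#3 stroke at Sf1  (Sf1: flow source, stroke at near end)
#2 stroke at I1  (I1 integral (f out))
#4 stroke at I2  (prefer integral on I2)
#0 stroke at J1  (closing 0-jn rule on J1)
#1 stroke at TF1  (TF1: transformer flips bond 0)
#5 stroke at J2  (J2: bond 1 brought flow, rest push out)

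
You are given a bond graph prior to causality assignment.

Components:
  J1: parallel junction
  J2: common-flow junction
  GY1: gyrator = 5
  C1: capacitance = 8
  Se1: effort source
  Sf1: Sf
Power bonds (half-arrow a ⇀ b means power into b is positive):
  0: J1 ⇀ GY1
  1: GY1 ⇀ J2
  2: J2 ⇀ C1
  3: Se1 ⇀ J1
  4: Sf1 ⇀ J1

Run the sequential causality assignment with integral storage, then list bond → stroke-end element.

#3 stroke at J1  (Se1 fixes effort; stroke away)
#4 stroke at Sf1  (Sf1 (Sf) sets flow on bond)
#0 stroke at GY1  (common-e at J1 fixed by 3)
#1 stroke at GY1  (GY GY1: same side as bond 0)
#2 stroke at J2  (1-jn J2 has f-setter on 1)

#0 stroke at GY1
#1 stroke at GY1
#2 stroke at J2
#3 stroke at J1
#4 stroke at Sf1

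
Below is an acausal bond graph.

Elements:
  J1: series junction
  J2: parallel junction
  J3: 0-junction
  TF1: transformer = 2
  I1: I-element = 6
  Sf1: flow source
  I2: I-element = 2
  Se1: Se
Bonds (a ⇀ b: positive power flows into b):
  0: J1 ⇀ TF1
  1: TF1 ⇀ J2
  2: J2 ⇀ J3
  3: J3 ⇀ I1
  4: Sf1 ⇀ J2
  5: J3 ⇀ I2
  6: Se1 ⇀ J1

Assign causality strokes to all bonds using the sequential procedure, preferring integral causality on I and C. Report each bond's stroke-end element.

β4 stroke at Sf1  (Sf1 (Sf) sets flow on bond)
β6 stroke at J1  (Se1: effort source, stroke at far end)
β0 stroke at TF1  (closing 1-jn rule on J1)
β1 stroke at J2  (TF1 one-in-one-out from 0)
β2 stroke at J3  (J2 effort already set via bond 1)
β3 stroke at I1  (J3 effort already set via bond 2)
β5 stroke at I2  (0-jn J3 has e-setter on 2)

β0 stroke at TF1
β1 stroke at J2
β2 stroke at J3
β3 stroke at I1
β4 stroke at Sf1
β5 stroke at I2
β6 stroke at J1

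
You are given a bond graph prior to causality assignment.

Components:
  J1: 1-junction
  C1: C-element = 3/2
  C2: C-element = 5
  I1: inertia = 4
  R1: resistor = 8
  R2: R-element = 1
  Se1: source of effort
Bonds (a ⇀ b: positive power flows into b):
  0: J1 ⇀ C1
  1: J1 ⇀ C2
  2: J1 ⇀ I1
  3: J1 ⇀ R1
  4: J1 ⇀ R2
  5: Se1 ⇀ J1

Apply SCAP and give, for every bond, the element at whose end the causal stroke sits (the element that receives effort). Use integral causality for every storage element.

β0 |J1
β1 |J1
β2 |I1
β3 |J1
β4 |J1
β5 |J1

b5 stroke→J1  (Se1: effort source, stroke at far end)
b0 stroke→J1  (C1 outputs effort q/C1)
b1 stroke→J1  (prefer integral on C2)
b2 stroke→I1  (prefer integral on I1)
b3 stroke→J1  (J1: bond 2 brought flow, rest push out)
b4 stroke→J1  (J1 flow already set via bond 2)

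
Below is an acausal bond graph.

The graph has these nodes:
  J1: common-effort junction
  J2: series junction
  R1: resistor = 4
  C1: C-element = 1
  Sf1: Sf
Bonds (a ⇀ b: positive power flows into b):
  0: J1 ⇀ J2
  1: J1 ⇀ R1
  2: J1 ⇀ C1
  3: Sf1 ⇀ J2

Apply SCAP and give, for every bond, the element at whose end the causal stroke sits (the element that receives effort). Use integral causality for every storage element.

bond 0 |J2
bond 1 |R1
bond 2 |J1
bond 3 |Sf1

bond 3 |Sf1  (Sf1: flow source, stroke at near end)
bond 0 |J2  (J2: bond 3 brought flow, rest push out)
bond 2 |J1  (C1: C, integral causality)
bond 1 |R1  (J1 effort already set via bond 2)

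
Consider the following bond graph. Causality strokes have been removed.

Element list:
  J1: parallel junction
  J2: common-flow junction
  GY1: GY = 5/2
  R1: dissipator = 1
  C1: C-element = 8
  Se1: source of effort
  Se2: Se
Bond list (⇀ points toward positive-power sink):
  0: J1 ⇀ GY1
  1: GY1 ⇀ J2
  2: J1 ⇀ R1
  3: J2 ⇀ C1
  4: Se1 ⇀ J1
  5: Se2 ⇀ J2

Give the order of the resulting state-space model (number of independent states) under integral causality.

1  (C1 all integral)

β4 stroke→J1  (source Se1 imposes e)
β5 stroke→J2  (Se2 (Se) sets effort on bond)
β0 stroke→GY1  (J1 effort already set via bond 4)
β2 stroke→R1  (common-e at J1 fixed by 4)
β1 stroke→GY1  (GY1: gyrator matches bond 0)
β3 stroke→J2  (J2: bond 1 brought flow, rest push out)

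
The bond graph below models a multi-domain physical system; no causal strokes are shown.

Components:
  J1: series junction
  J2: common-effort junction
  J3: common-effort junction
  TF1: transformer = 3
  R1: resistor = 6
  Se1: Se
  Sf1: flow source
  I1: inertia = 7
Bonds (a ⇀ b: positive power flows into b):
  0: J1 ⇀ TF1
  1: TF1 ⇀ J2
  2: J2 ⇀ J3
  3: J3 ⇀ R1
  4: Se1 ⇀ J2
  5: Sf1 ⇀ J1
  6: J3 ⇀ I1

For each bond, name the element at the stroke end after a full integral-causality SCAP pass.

bond 0 →J1
bond 1 →TF1
bond 2 →J3
bond 3 →R1
bond 4 →J2
bond 5 →Sf1
bond 6 →I1

#4 stroke at J2  (Se1: effort source, stroke at far end)
#5 stroke at Sf1  (source Sf1 imposes f)
#0 stroke at J1  (1-jn J1 has f-setter on 5)
#1 stroke at TF1  (J2: bond 4 brought effort, rest push out)
#2 stroke at J3  (0-jn J2 has e-setter on 4)
#3 stroke at R1  (common-e at J3 fixed by 2)
#6 stroke at I1  (J3: bond 2 brought effort, rest push out)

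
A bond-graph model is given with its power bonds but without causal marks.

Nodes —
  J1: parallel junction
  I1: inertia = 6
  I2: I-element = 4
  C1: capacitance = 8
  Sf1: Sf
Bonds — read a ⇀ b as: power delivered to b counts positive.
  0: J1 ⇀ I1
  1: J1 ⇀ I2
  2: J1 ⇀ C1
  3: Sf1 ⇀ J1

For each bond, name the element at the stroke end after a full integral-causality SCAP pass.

#3 |Sf1  (source Sf1 imposes f)
#0 |I1  (I1: I, integral causality)
#1 |I2  (I2 integral (f out))
#2 |J1  (only one effort-in slot at J1)

β0 stroke at I1
β1 stroke at I2
β2 stroke at J1
β3 stroke at Sf1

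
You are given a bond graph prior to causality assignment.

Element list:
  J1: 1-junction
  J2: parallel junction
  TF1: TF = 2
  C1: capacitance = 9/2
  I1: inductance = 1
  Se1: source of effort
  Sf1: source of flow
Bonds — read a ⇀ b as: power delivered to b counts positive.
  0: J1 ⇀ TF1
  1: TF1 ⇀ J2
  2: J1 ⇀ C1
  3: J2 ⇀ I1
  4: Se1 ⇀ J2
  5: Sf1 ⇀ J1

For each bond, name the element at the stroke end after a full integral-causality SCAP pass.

bond 4 stroke→J2  (Se1 fixes effort; stroke away)
bond 5 stroke→Sf1  (Sf1 (Sf) sets flow on bond)
bond 0 stroke→J1  (J1: bond 5 brought flow, rest push out)
bond 2 stroke→J1  (1-jn J1 has f-setter on 5)
bond 1 stroke→TF1  (J2: bond 4 brought effort, rest push out)
bond 3 stroke→I1  (J2: bond 4 brought effort, rest push out)

#0 →J1
#1 →TF1
#2 →J1
#3 →I1
#4 →J2
#5 →Sf1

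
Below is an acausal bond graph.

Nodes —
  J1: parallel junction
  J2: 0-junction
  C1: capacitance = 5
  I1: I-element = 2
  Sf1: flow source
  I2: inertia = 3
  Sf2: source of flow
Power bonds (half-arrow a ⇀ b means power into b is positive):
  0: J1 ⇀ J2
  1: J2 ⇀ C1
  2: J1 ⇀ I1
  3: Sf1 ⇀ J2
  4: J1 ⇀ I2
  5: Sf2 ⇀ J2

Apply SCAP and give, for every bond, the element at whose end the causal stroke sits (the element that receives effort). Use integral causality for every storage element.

b0 stroke→J1
b1 stroke→J2
b2 stroke→I1
b3 stroke→Sf1
b4 stroke→I2
b5 stroke→Sf2

b3 |Sf1  (source Sf1 imposes f)
b5 |Sf2  (Sf2 fixes flow; stroke at Sf2)
b1 |J2  (prefer integral on C1)
b0 |J1  (J2: bond 1 brought effort, rest push out)
b2 |I1  (common-e at J1 fixed by 0)
b4 |I2  (J1: bond 0 brought effort, rest push out)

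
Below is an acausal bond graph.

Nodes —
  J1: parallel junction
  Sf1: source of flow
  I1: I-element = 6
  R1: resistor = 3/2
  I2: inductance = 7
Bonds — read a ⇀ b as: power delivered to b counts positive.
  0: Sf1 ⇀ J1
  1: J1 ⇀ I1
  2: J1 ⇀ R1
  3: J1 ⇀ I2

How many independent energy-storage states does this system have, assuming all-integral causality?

β0 |Sf1  (source Sf1 imposes f)
β1 |I1  (I1 outputs flow p/I1)
β3 |I2  (I2: I, integral causality)
β2 |J1  (only one effort-in slot at J1)

2  (I1, I2 all integral)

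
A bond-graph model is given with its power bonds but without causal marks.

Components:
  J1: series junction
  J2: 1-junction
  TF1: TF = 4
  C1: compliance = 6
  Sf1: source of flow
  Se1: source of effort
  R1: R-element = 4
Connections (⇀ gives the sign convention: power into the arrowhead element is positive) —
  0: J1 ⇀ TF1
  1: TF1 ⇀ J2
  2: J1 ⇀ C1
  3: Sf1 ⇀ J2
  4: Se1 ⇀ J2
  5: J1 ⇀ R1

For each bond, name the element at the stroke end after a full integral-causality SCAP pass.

bond 3 stroke→Sf1  (Sf1 (Sf) sets flow on bond)
bond 4 stroke→J2  (source Se1 imposes e)
bond 1 stroke→J2  (J2: bond 3 brought flow, rest push out)
bond 0 stroke→TF1  (TF1 one-in-one-out from 1)
bond 2 stroke→J1  (J1 flow already set via bond 0)
bond 5 stroke→J1  (common-f at J1 fixed by 0)

β0 →TF1
β1 →J2
β2 →J1
β3 →Sf1
β4 →J2
β5 →J1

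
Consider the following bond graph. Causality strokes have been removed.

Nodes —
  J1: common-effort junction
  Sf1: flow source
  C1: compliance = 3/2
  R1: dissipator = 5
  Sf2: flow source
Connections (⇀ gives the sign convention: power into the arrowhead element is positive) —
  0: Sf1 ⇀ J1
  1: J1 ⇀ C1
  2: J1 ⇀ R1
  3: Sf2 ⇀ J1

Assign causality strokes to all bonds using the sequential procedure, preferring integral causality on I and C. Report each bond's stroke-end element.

#0 |Sf1
#1 |J1
#2 |R1
#3 |Sf2

β0 →Sf1  (Sf1: flow source, stroke at near end)
β3 →Sf2  (Sf2: flow source, stroke at near end)
β1 →J1  (C1 integral (e out))
β2 →R1  (J1 effort already set via bond 1)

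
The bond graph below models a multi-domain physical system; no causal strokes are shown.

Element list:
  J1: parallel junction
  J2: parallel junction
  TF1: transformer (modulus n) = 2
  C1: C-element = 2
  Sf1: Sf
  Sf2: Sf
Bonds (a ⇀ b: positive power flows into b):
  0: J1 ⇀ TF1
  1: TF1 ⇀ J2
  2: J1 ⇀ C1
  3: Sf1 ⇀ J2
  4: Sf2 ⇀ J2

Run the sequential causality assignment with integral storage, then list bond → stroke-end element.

bond 0 stroke→TF1
bond 1 stroke→J2
bond 2 stroke→J1
bond 3 stroke→Sf1
bond 4 stroke→Sf2

#3 stroke→Sf1  (Sf1: flow source, stroke at near end)
#4 stroke→Sf2  (Sf2: flow source, stroke at near end)
#1 stroke→J2  (J2: last free bond brings effort in)
#0 stroke→TF1  (through TF1, causality passes straight; one stroke at TF1)
#2 stroke→J1  (closing 0-jn rule on J1)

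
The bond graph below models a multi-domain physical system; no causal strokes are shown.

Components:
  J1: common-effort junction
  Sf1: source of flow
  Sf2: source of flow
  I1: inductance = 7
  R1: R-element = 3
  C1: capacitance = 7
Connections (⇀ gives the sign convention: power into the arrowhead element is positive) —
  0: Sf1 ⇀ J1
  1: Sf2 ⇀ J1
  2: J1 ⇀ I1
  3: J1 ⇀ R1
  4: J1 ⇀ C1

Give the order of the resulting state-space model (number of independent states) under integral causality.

β0 stroke→Sf1  (source Sf1 imposes f)
β1 stroke→Sf2  (source Sf2 imposes f)
β2 stroke→I1  (prefer integral on I1)
β4 stroke→J1  (C1: C, integral causality)
β3 stroke→R1  (J1: bond 4 brought effort, rest push out)

2  (C1, I1 all integral)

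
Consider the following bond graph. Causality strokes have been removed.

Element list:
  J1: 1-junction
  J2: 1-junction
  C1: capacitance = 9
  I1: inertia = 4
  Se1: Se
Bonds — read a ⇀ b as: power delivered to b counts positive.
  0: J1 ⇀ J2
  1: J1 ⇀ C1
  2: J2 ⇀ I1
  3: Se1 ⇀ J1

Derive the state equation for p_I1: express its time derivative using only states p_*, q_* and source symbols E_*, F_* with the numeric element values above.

#3 →J1  (Se1: effort source, stroke at far end)
#1 →J1  (C1: C, integral causality)
#0 →J2  (only one flow-in slot at J1)
#2 →I1  (J2: last free bond brings flow in)

dp_I1/dt = E_Se1 - q_C1/9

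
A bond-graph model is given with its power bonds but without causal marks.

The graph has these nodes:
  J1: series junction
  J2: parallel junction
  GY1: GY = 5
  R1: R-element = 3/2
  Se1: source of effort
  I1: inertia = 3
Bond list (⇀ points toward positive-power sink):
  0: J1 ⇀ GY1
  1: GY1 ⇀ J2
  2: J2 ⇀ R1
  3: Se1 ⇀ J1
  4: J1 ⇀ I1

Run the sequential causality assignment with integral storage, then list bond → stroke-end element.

β0 |J1
β1 |J2
β2 |R1
β3 |J1
β4 |I1

bond 3 stroke at J1  (source Se1 imposes e)
bond 4 stroke at I1  (I1 outputs flow p/I1)
bond 0 stroke at J1  (J1 flow already set via bond 4)
bond 1 stroke at J2  (GY1 both-in/both-out from 0)
bond 2 stroke at R1  (common-e at J2 fixed by 1)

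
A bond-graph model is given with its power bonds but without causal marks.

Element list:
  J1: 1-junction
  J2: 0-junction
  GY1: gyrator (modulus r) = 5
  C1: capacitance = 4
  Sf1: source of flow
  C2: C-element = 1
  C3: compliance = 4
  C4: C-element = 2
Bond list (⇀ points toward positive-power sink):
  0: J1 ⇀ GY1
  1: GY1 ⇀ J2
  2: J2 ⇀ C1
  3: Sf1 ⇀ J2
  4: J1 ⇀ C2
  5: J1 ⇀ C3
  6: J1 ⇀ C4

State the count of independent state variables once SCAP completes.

4  (C1, C2, C3, C4 all integral)

b3 stroke at Sf1  (Sf1: flow source, stroke at near end)
b2 stroke at J2  (prefer integral on C1)
b1 stroke at GY1  (J2: bond 2 brought effort, rest push out)
b0 stroke at GY1  (GY GY1: same side as bond 1)
b4 stroke at J1  (1-jn J1 has f-setter on 0)
b5 stroke at J1  (1-jn J1 has f-setter on 0)
b6 stroke at J1  (common-f at J1 fixed by 0)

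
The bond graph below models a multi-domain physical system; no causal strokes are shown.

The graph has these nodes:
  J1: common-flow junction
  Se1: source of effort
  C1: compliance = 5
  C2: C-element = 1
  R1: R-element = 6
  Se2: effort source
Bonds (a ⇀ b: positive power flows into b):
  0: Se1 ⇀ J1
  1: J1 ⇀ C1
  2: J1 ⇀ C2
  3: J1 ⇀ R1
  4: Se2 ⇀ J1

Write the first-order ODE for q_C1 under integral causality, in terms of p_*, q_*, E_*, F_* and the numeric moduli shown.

dq_C1/dt = E_Se1/6 + E_Se2/6 - q_C1/30 - q_C2/6

bond 0 →J1  (source Se1 imposes e)
bond 4 →J1  (Se2: effort source, stroke at far end)
bond 1 →J1  (C1 outputs effort q/C1)
bond 2 →J1  (C2 integral (e out))
bond 3 →R1  (J1 needs exactly one f-in)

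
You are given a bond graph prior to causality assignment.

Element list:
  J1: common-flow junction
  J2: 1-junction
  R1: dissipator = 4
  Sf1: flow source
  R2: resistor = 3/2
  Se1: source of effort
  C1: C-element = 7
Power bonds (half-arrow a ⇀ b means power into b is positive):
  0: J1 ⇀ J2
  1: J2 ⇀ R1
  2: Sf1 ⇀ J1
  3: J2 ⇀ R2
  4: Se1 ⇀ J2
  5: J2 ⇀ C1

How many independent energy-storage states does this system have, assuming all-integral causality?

1  (C1 all integral)

b2 |Sf1  (source Sf1 imposes f)
b4 |J2  (Se1: effort source, stroke at far end)
b0 |J1  (J1: bond 2 brought flow, rest push out)
b1 |J2  (common-f at J2 fixed by 0)
b3 |J2  (J2: bond 0 brought flow, rest push out)
b5 |J2  (J2 flow already set via bond 0)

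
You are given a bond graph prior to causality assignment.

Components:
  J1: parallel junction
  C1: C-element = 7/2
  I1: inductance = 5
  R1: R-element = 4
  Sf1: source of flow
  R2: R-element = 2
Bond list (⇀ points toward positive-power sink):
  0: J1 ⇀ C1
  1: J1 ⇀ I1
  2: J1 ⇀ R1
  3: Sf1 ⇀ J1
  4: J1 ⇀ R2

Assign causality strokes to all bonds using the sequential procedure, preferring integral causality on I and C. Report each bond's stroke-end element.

bond 0 stroke at J1
bond 1 stroke at I1
bond 2 stroke at R1
bond 3 stroke at Sf1
bond 4 stroke at R2

β3 stroke at Sf1  (Sf1 (Sf) sets flow on bond)
β0 stroke at J1  (C1: C, integral causality)
β1 stroke at I1  (J1: bond 0 brought effort, rest push out)
β2 stroke at R1  (0-jn J1 has e-setter on 0)
β4 stroke at R2  (0-jn J1 has e-setter on 0)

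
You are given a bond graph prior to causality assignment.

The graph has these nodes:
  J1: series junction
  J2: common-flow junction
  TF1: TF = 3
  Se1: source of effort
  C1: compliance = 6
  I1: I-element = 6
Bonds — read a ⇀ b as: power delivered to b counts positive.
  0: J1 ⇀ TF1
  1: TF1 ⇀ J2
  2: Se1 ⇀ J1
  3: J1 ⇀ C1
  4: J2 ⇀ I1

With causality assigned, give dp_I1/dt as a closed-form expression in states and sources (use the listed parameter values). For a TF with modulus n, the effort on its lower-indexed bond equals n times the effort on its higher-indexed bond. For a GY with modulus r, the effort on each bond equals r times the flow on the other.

#2 stroke→J1  (Se1: effort source, stroke at far end)
#3 stroke→J1  (prefer integral on C1)
#0 stroke→TF1  (J1: last free bond brings flow in)
#1 stroke→J2  (TF TF1: opposite of bond 0)
#4 stroke→I1  (J2: last free bond brings flow in)

dp_I1/dt = E_Se1/3 - q_C1/18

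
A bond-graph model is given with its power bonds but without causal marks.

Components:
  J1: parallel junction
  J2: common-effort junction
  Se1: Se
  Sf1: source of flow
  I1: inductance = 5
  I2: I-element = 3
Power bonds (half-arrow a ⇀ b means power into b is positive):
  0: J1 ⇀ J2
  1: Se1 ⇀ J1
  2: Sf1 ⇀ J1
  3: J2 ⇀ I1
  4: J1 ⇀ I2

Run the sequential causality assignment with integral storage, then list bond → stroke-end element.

bond 0 stroke→J2
bond 1 stroke→J1
bond 2 stroke→Sf1
bond 3 stroke→I1
bond 4 stroke→I2

b1 stroke at J1  (Se1: effort source, stroke at far end)
b2 stroke at Sf1  (Sf1 fixes flow; stroke at Sf1)
b0 stroke at J2  (common-e at J1 fixed by 1)
b4 stroke at I2  (J1 effort already set via bond 1)
b3 stroke at I1  (J2: bond 0 brought effort, rest push out)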